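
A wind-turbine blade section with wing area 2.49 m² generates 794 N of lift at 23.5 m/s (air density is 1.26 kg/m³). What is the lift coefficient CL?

From L = ½ρv²S·CL, rearranging gives CL = 2L/(ρv²S).
CL = 2 × 794 / (1.26 × 23.5² × 2.49) = 0.917

CL = 0.917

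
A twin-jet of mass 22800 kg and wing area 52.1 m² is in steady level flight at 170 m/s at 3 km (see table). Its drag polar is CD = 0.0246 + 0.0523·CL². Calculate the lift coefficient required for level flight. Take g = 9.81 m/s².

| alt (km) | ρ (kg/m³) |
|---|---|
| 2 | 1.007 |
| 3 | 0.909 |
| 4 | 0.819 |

CL = 0.327

At 3 km, from the table: ρ = 0.909 kg/m³.
Level flight ⇒ L = W = m·g = 22800 × 9.81 = 2.2367×10^5 N.
Dynamic pressure q = 0.5 × 0.909 × 170² = 13140 Pa.
CL = 2W/(ρv²S) = 2×2.2367×10^5/(0.909×170²×52.1) = 0.3268.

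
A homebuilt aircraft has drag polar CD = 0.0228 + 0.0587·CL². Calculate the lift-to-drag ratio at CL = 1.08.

CD = 0.0228 + 0.0587 × 1.08² = 0.09127
L/D = CL/CD = 1.08 / 0.09127 = 11.8

L/D = 11.8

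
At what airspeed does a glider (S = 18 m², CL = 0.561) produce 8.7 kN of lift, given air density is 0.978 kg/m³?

L = ½ρv²S·CL ⇒ v = √(2L/(ρ·S·CL))
v = √(2 × 8700 / (0.978 × 18 × 0.561)) = √1762 = 42 m/s

v = 42 m/s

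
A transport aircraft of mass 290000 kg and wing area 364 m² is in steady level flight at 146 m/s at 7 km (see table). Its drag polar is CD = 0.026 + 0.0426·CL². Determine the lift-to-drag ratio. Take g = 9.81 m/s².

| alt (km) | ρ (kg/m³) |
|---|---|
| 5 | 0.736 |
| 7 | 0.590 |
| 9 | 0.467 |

L/D = 13.5

At 7 km, from the table: ρ = 0.590 kg/m³.
Weight W = mg = 290000 × 9.81 = 2.8449×10^6 N; in level flight L = W.
Dynamic pressure q = 0.5 × 0.59 × 146² = 6288 Pa.
CL = 2W/(ρv²S) = 2×2.8449×10^6/(0.59×146²×364) = 1.243.
CD = 0.026 + 0.0426 × 1.243² = 0.09181.
L/D = CL/CD = 1.243 / 0.09181 = 13.5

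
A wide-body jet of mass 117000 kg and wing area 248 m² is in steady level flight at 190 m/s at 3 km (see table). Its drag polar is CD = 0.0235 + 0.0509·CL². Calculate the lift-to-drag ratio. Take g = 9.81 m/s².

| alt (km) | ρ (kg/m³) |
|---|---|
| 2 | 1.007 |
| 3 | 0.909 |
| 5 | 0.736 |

At 3 km, from the table: ρ = 0.909 kg/m³.
Level flight ⇒ L = W = m·g = 117000 × 9.81 = 1.1478×10^6 N.
q = ½ρv² = ½ × 0.909 × 190² = 16410 Pa.
Required CL = L/(qS) = 1.1478×10^6/(16410·248) = 0.2821.
CD = 0.0235 + 0.0509 × 0.2821² = 0.02755.
L/D = CL/CD = 0.2821 / 0.02755 = 10.2

L/D = 10.2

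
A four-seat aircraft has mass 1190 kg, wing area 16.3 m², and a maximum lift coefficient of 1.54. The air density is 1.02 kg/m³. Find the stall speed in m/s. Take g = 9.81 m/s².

V_stall = 30.2 m/s

Stall occurs when L = W at CL,max. W = mg = 1190 × 9.81 = 11670 N.
From L = ½ρV²S·CL,max = W: V_stall = √(2W/(ρSCL,max)) = √(2·11670/(1.02·16.3·1.54))
V_stall = √911.9 = 30.2 m/s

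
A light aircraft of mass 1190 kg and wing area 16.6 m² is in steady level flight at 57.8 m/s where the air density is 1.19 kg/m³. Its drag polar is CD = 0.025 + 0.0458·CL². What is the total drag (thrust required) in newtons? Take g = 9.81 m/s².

In steady level flight, lift balances weight: W = mg = 1190 × 9.81 = 11674 N.
q = ½ρv² = ½ × 1.19 × 57.8² = 1988 Pa.
CL = 2W/(ρv²S) = 2×11674/(1.19×57.8²×16.6) = 0.3538.
CD = 0.025 + 0.0458 × 0.3538² = 0.03073.
D = q·S·CD = 1988 × 16.6 × 0.03073 = 1014 N

D = 1010 N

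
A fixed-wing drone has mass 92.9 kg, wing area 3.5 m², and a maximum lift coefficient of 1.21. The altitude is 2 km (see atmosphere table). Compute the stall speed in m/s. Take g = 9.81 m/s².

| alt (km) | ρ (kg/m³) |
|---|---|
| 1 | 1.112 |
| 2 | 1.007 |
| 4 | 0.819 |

At 2 km, from the table: ρ = 1.007 kg/m³.
Weight W = mg = 92.9 × 9.81 = 911.3 N.
From L = ½ρV²S·CL,max = W: V_stall = √(2W/(ρSCL,max)) = √(2·911.3/(1.007·3.5·1.21))
V_stall = √427.4 = 20.7 m/s

V_stall = 20.7 m/s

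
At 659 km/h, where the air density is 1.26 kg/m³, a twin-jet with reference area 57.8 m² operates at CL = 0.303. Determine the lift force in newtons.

Convert speed: v = 659 km/h ÷ 3.6 = 183.1 m/s.
L = ½ρv²S·CL = ½ × 1.26 × 183.1² × 57.8 × 0.303 = 3.7×10^5 N ≈ 370 kN

L = 3.7×10^5 N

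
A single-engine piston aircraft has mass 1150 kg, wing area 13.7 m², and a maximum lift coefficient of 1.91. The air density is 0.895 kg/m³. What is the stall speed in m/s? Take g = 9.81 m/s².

V_stall = 31 m/s

Stall occurs when L = W at CL,max. W = mg = 1150 × 9.81 = 11280 N.
From L = ½ρV²S·CL,max = W: V_stall = √(2W/(ρSCL,max)) = √(2·11280/(0.895·13.7·1.91))
V_stall = √963.4 = 31 m/s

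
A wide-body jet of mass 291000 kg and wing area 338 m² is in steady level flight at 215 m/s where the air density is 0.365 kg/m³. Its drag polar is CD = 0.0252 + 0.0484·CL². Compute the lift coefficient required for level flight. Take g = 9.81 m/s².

CL = 1

In steady level flight, lift balances weight: W = mg = 291000 × 9.81 = 2.8547×10^6 N.
q = ½ρv² = ½ × 0.365 × 215² = 8436 Pa.
Required CL = L/(qS) = 2.8547×10^6/(8436·338) = 1.001.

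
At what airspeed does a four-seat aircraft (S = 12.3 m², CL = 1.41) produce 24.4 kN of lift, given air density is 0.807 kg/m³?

L = ½ρv²S·CL ⇒ v = √(2L/(ρ·S·CL))
v = √(2 × 24400 / (0.807 × 12.3 × 1.41)) = √3487 = 59 m/s

v = 59 m/s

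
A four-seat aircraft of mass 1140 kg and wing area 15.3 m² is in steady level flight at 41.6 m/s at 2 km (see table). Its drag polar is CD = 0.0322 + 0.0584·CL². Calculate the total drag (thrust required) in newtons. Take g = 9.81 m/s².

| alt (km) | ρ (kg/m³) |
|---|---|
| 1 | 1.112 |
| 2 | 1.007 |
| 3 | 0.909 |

D = 977 N

At 2 km, from the table: ρ = 1.007 kg/m³.
In steady level flight, lift balances weight: W = mg = 1140 × 9.81 = 11183 N.
q = ½ρv² = ½ × 1.007 × 41.6² = 871.3 Pa.
CL = 2W/(ρv²S) = 2×11183/(1.007×41.6²×15.3) = 0.8389.
CD = 0.0322 + 0.0584 × 0.8389² = 0.0733.
D = q·S·CD = 871.3 × 15.3 × 0.0733 = 977.1 N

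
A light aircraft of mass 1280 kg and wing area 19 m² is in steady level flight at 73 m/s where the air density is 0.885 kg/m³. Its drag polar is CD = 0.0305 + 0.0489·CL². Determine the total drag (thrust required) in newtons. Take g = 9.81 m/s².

D = 1540 N

In steady level flight, lift balances weight: W = mg = 1280 × 9.81 = 12557 N.
Dynamic pressure q = 0.5 × 0.885 × 73² = 2358 Pa.
CL = 2W/(ρv²S) = 2×12557/(0.885×73²×19) = 0.2803.
CD = 0.0305 + 0.0489 × 0.2803² = 0.03434.
D = q·S·CD = 2358 × 19 × 0.03434 = 1539 N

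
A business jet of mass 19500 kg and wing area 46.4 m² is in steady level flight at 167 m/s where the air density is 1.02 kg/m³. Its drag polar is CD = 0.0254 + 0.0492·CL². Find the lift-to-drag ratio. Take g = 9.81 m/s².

L/D = 9.81

Level flight ⇒ L = W = m·g = 19500 × 9.81 = 1.913×10^5 N.
q = ½ρv² = ½ × 1.02 × 167² = 14220 Pa.
CL = 2W/(ρv²S) = 2×1.913×10^5/(1.02×167²×46.4) = 0.2899.
CD = 0.0254 + 0.0492 × 0.2899² = 0.02953.
L/D = CL/CD = 0.2899 / 0.02953 = 9.81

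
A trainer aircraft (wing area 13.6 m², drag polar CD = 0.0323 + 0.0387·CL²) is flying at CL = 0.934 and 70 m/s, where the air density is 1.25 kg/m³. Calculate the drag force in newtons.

CD = 0.0323 + 0.0387 × 0.934² = 0.06606
D = ½ρv²S·CD = ½ × 1.25 × 70² × 13.6 × 0.06606 = 2750 N

D = 2750 N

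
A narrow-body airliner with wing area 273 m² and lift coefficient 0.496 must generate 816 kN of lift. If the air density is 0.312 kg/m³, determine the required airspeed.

v = 197 m/s

L = ½ρv²S·CL ⇒ v = √(2L/(ρ·S·CL))
v = √(2 × 8.16×10^5 / (0.312 × 273 × 0.496)) = √38630 = 197 m/s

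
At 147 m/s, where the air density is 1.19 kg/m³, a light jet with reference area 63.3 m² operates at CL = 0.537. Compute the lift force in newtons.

L = ½ρv²S·CL = ½ × 1.19 × 147² × 63.3 × 0.537 = 4.37×10^5 N ≈ 437 kN

L = 4.37×10^5 N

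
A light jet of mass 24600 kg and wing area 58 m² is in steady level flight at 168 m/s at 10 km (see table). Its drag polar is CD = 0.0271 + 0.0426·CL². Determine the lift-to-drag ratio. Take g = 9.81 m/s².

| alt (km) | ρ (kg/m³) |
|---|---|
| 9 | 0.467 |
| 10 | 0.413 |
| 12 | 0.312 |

L/D = 14.6

At 10 km, from the table: ρ = 0.413 kg/m³.
Weight W = mg = 24600 × 9.81 = 2.4133×10^5 N; in level flight L = W.
q = ½ρv² = ½ × 0.413 × 168² = 5828 Pa.
Required CL = L/(qS) = 2.4133×10^5/(5828·58) = 0.7139.
CD = 0.0271 + 0.0426 × 0.7139² = 0.04881.
L/D = CL/CD = 0.7139 / 0.04881 = 14.6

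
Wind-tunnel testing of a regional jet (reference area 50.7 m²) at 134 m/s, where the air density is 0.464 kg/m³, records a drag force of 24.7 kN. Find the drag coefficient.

From D = ½ρv²S·CD, rearranging gives CD = 2D/(ρv²S).
CD = 2 × 24700 / (0.464 × 134² × 50.7) = 0.117

CD = 0.117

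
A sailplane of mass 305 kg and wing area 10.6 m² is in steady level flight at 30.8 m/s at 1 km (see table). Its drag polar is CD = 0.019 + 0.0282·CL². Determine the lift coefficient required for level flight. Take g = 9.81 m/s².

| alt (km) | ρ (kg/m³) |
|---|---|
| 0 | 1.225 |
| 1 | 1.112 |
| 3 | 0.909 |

At 1 km, from the table: ρ = 1.112 kg/m³.
In steady level flight, lift balances weight: W = mg = 305 × 9.81 = 2992.1 N.
Dynamic pressure q = 0.5 × 1.112 × 30.8² = 527.4 Pa.
CL = 2W/(ρv²S) = 2×2992.1/(1.112×30.8²×10.6) = 0.5352.

CL = 0.535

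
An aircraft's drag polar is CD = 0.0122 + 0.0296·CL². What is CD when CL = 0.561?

CD = 0.0215

CD = 0.0122 + 0.0296 × 0.561² = 0.0122 + 0.009316 = 0.0215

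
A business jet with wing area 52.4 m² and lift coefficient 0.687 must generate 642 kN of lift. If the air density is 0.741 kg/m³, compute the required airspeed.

L = ½ρv²S·CL ⇒ v = √(2L/(ρ·S·CL))
v = √(2 × 6.42×10^5 / (0.741 × 52.4 × 0.687)) = √48130 = 219 m/s

v = 219 m/s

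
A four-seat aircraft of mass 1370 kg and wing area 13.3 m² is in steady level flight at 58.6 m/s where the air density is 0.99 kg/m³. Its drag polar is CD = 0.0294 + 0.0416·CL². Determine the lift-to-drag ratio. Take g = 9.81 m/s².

L/D = 13.5

Weight W = mg = 1370 × 9.81 = 13440 N; in level flight L = W.
q = ½ρv² = ½ × 0.99 × 58.6² = 1700 Pa.
Required CL = L/(qS) = 13440/(1700·13.3) = 0.5945.
CD = 0.0294 + 0.0416 × 0.5945² = 0.0441.
L/D = CL/CD = 0.5945 / 0.0441 = 13.5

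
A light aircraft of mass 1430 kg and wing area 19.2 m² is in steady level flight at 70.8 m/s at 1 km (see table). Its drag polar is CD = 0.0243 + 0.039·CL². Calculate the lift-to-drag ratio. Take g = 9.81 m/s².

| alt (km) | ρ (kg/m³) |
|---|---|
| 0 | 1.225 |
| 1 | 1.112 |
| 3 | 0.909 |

L/D = 9.72

At 1 km, from the table: ρ = 1.112 kg/m³.
Weight W = mg = 1430 × 9.81 = 14028 N; in level flight L = W.
q = ½ρv² = ½ × 1.112 × 70.8² = 2787 Pa.
CL = 2W/(ρv²S) = 2×14028/(1.112×70.8²×19.2) = 0.2622.
CD = 0.0243 + 0.039 × 0.2622² = 0.02698.
L/D = CL/CD = 0.2622 / 0.02698 = 9.72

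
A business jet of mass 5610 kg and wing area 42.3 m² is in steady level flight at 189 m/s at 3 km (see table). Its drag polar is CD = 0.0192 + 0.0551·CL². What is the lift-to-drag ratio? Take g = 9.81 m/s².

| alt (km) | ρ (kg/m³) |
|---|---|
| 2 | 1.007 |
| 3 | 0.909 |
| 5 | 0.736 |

L/D = 4.1

At 3 km, from the table: ρ = 0.909 kg/m³.
In steady level flight, lift balances weight: W = mg = 5610 × 9.81 = 55034 N.
q = ½ρv² = ½ × 0.909 × 189² = 16240 Pa.
CL = 2W/(ρv²S) = 2×55034/(0.909×189²×42.3) = 0.08014.
CD = 0.0192 + 0.0551 × 0.08014² = 0.01955.
L/D = CL/CD = 0.08014 / 0.01955 = 4.1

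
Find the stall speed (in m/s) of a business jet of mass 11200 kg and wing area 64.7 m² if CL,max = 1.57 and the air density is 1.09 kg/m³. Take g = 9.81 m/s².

V_stall = 44.5 m/s

Stall occurs when L = W at CL,max. W = mg = 11200 × 9.81 = 1.099×10^5 N.
V_stall = √(2W/(ρ·S·CL,max)) = √(2 × 1.099×10^5 / (1.09 × 64.7 × 1.57))
V_stall = √1985 = 44.5 m/s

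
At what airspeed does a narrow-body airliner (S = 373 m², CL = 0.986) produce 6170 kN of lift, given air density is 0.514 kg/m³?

L = ½ρv²S·CL ⇒ v = √(2L/(ρ·S·CL))
v = √(2 × 6.17×10^6 / (0.514 × 373 × 0.986)) = √65280 = 255 m/s

v = 255 m/s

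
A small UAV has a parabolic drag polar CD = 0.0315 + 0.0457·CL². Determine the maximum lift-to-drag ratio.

(L/D)max = 13.2

For CD = CD0 + K·CL², (L/D)max occurs at CL* = √(CD0/K) and equals 1/(2√(K·CD0)).
(L/D)max = 1/(2√(0.0457 × 0.0315)) = 1/(2 × 0.03794) = 13.2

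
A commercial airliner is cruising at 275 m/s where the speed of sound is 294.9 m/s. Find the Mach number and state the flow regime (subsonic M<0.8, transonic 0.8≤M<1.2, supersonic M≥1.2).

M = 0.933 (transonic)

M = v/a = 275 / 294.9 = 0.933
M = 0.933 → transonic.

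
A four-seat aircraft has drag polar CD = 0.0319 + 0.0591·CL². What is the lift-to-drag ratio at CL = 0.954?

L/D = 11.1

CD = 0.0319 + 0.0591 × 0.954² = 0.08569
L/D = CL/CD = 0.954 / 0.08569 = 11.1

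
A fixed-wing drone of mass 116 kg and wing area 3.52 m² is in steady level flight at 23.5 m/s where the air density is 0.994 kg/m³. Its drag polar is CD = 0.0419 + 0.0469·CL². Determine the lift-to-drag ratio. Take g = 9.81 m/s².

L/D = 11

In steady level flight, lift balances weight: W = mg = 116 × 9.81 = 1138 N.
q = ½ρv² = ½ × 0.994 × 23.5² = 274.5 Pa.
CL = W/(q·S) = 1138 / (274.5 × 3.52) = 1.178.
CD = 0.0419 + 0.0469 × 1.178² = 0.107.
L/D = CL/CD = 1.178 / 0.107 = 11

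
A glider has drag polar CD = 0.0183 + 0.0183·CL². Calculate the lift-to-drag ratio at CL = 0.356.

L/D = 17.3

CD = 0.0183 + 0.0183 × 0.356² = 0.02062
L/D = CL/CD = 0.356 / 0.02062 = 17.3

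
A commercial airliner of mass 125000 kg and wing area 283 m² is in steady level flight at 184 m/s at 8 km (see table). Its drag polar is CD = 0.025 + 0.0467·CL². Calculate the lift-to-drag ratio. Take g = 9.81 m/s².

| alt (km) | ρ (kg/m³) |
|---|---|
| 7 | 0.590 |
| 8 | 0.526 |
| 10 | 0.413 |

L/D = 13.5

At 8 km, from the table: ρ = 0.526 kg/m³.
Weight W = mg = 125000 × 9.81 = 1.2262×10^6 N; in level flight L = W.
Dynamic pressure q = 0.5 × 0.526 × 184² = 8904 Pa.
CL = W/(q·S) = 1.2262×10^6 / (8904 × 283) = 0.4866.
CD = 0.025 + 0.0467 × 0.4866² = 0.03606.
L/D = CL/CD = 0.4866 / 0.03606 = 13.5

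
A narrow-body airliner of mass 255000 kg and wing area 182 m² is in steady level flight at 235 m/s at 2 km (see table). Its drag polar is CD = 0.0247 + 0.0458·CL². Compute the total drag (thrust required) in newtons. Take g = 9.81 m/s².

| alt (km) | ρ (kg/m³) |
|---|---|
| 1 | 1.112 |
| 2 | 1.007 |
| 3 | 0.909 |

At 2 km, from the table: ρ = 1.007 kg/m³.
Level flight ⇒ L = W = m·g = 255000 × 9.81 = 2.5016×10^6 N.
q = ½ρv² = ½ × 1.007 × 235² = 27810 Pa.
Required CL = L/(qS) = 2.5016×10^6/(27810·182) = 0.4943.
CD = 0.0247 + 0.0458 × 0.4943² = 0.03589.
D = q·S·CD = 27810 × 182 × 0.03589 = 1.816×10^5 N

D = 1.82×10^5 N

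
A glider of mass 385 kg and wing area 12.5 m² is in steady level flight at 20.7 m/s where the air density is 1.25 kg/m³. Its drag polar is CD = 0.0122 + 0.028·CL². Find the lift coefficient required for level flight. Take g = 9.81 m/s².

In steady level flight, lift balances weight: W = mg = 385 × 9.81 = 3776.9 N.
Dynamic pressure q = 0.5 × 1.25 × 20.7² = 267.8 Pa.
Required CL = L/(qS) = 3776.9/(267.8·12.5) = 1.128.

CL = 1.13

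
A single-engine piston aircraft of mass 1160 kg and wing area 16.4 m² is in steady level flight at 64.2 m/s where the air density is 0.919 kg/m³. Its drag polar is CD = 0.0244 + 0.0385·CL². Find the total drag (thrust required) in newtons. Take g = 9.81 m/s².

D = 918 N

Weight W = mg = 1160 × 9.81 = 11380 N; in level flight L = W.
q = ½ρv² = ½ × 0.919 × 64.2² = 1894 Pa.
CL = 2W/(ρv²S) = 2×11380/(0.919×64.2²×16.4) = 0.3664.
CD = 0.0244 + 0.0385 × 0.3664² = 0.02957.
D = q·S·CD = 1894 × 16.4 × 0.02957 = 918.4 N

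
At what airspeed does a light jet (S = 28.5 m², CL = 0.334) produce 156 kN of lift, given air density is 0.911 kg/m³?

L = ½ρv²S·CL ⇒ v = √(2L/(ρ·S·CL))
v = √(2 × 1.56×10^5 / (0.911 × 28.5 × 0.334)) = √35980 = 190 m/s

v = 190 m/s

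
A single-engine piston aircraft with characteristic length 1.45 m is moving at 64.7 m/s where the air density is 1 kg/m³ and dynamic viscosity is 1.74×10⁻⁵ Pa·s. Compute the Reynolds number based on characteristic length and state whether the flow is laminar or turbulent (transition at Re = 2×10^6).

Re = ρ·v·c/μ = 1 × 64.7 × 1.45 / (1.74×10⁻⁵) = 5.39×10^6
Since 5.39×10^6 > 2×10^6, the flow is turbulent.

Re = 5.39×10^6 (turbulent)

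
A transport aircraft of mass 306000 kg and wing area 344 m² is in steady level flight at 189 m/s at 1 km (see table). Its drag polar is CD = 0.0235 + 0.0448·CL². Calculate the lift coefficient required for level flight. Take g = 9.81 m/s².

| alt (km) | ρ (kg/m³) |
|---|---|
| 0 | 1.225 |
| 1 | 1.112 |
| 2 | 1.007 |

At 1 km, from the table: ρ = 1.112 kg/m³.
Weight W = mg = 306000 × 9.81 = 3.0019×10^6 N; in level flight L = W.
q = ½ρv² = ½ × 1.112 × 189² = 19860 Pa.
CL = 2W/(ρv²S) = 2×3.0019×10^6/(1.112×189²×344) = 0.4394.

CL = 0.439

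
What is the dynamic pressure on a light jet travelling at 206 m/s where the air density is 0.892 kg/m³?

q = 18900 Pa

q = ½ρv² = ½ × 0.892 × 206² = 18900 Pa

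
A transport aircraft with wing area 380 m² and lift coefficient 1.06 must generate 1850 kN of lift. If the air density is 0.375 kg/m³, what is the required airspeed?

L = ½ρv²S·CL ⇒ v = √(2L/(ρ·S·CL))
v = √(2 × 1.85×10^6 / (0.375 × 380 × 1.06)) = √24500 = 157 m/s

v = 157 m/s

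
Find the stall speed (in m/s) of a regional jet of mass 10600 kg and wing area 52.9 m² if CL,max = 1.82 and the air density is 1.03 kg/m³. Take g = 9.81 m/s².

Weight W = mg = 10600 × 9.81 = 1.04×10^5 N.
From L = ½ρV²S·CL,max = W: V_stall = √(2W/(ρSCL,max)) = √(2·1.04×10^5/(1.03·52.9·1.82))
V_stall = √2097 = 45.8 m/s

V_stall = 45.8 m/s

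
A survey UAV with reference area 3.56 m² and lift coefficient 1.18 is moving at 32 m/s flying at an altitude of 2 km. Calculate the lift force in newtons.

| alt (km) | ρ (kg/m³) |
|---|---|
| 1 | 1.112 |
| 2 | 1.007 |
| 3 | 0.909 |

At 2 km, from the table: ρ = 1.007 kg/m³.
L = ½ρv²S·CL = ½ × 1.007 × 32² × 3.56 × 1.18 = 2170 N

L = 2170 N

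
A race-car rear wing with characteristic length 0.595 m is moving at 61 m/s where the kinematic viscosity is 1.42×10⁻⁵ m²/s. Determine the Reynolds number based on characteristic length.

Re = 2.56×10^6

Re = v·c/ν = 61 × 0.595 / (1.42×10⁻⁵) = 2.56×10^6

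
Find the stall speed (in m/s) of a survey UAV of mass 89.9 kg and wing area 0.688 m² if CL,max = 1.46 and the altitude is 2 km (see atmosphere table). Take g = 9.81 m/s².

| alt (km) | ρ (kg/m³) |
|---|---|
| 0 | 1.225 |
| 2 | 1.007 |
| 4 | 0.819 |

V_stall = 41.8 m/s

At 2 km, from the table: ρ = 1.007 kg/m³.
Stall occurs when L = W at CL,max. W = mg = 89.9 × 9.81 = 881.9 N.
From L = ½ρV²S·CL,max = W: V_stall = √(2W/(ρSCL,max)) = √(2·881.9/(1.007·0.688·1.46))
V_stall = √1744 = 41.8 m/s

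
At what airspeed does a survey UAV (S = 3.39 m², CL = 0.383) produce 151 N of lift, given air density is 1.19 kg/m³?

v = 14 m/s

L = ½ρv²S·CL ⇒ v = √(2L/(ρ·S·CL))
v = √(2 × 151 / (1.19 × 3.39 × 0.383)) = √195.5 = 14 m/s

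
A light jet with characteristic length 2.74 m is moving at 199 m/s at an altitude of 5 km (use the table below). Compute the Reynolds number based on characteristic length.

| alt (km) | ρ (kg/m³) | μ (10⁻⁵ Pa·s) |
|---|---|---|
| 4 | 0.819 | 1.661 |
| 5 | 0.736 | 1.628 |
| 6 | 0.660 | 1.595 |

At 5 km, from the table: ρ = 0.736 kg/m³, μ = 1.628×10⁻⁵ Pa·s.
Re = ρ·v·c/μ = 0.736 × 199 × 2.74 / (1.628×10⁻⁵) = 2.47×10^7

Re = 2.47×10^7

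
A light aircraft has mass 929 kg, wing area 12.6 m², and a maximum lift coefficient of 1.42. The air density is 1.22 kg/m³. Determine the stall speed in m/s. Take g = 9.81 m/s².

V_stall = 28.9 m/s

Stall occurs when L = W at CL,max. W = mg = 929 × 9.81 = 9113 N.
V_stall = √(2W/(ρ·S·CL,max)) = √(2 × 9113 / (1.22 × 12.6 × 1.42))
V_stall = √835 = 28.9 m/s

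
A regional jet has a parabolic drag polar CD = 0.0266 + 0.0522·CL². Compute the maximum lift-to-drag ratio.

(L/D)max = 13.4

For CD = CD0 + K·CL², (L/D)max occurs at CL* = √(CD0/K) and equals 1/(2√(K·CD0)).
(L/D)max = 1/(2√(0.0522 × 0.0266)) = 1/(2 × 0.03726) = 13.4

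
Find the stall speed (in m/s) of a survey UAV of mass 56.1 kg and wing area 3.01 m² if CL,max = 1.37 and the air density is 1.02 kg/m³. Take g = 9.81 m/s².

Weight W = mg = 56.1 × 9.81 = 550.3 N.
From L = ½ρV²S·CL,max = W: V_stall = √(2W/(ρSCL,max)) = √(2·550.3/(1.02·3.01·1.37))
V_stall = √261.7 = 16.2 m/s

V_stall = 16.2 m/s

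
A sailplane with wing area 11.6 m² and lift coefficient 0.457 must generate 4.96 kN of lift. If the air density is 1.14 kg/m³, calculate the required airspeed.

L = ½ρv²S·CL ⇒ v = √(2L/(ρ·S·CL))
v = √(2 × 4960 / (1.14 × 11.6 × 0.457)) = √1641 = 40.5 m/s

v = 40.5 m/s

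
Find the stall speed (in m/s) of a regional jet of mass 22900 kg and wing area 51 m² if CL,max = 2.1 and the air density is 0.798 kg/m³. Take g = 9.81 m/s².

At stall, lift equals weight: L = W = m·g = 22900 × 9.81 = 2.246×10^5 N.
From L = ½ρV²S·CL,max = W: V_stall = √(2W/(ρSCL,max)) = √(2·2.246×10^5/(0.798·51·2.1))
V_stall = √5257 = 72.5 m/s

V_stall = 72.5 m/s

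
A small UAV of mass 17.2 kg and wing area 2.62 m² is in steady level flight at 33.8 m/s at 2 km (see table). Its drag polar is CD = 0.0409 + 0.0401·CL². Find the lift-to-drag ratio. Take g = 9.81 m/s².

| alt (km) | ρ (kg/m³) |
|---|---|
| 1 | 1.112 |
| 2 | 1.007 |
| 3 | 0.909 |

At 2 km, from the table: ρ = 1.007 kg/m³.
Weight W = mg = 17.2 × 9.81 = 168.73 N; in level flight L = W.
q = ½ρv² = ½ × 1.007 × 33.8² = 575.2 Pa.
CL = 2W/(ρv²S) = 2×168.73/(1.007×33.8²×2.62) = 0.112.
CD = 0.0409 + 0.0401 × 0.112² = 0.0414.
L/D = CL/CD = 0.112 / 0.0414 = 2.7

L/D = 2.7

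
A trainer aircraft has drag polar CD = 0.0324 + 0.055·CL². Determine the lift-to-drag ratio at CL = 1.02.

CD = 0.0324 + 0.055 × 1.02² = 0.08962
L/D = CL/CD = 1.02 / 0.08962 = 11.4

L/D = 11.4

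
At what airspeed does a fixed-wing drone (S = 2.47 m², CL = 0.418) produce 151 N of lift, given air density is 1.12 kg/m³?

v = 16.2 m/s

L = ½ρv²S·CL ⇒ v = √(2L/(ρ·S·CL))
v = √(2 × 151 / (1.12 × 2.47 × 0.418)) = √261.2 = 16.2 m/s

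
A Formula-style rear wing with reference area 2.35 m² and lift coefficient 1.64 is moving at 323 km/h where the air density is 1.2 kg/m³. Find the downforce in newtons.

Convert speed: v = 323 km/h ÷ 3.6 = 89.72 m/s.
Dynamic pressure q = ½ρv² = ½ × 1.2 × 89.72² = 4830 Pa.
L = q·S·CL = 4830 × 2.35 × 1.64 = 18600 N ≈ 18.6 kN

L = 18600 N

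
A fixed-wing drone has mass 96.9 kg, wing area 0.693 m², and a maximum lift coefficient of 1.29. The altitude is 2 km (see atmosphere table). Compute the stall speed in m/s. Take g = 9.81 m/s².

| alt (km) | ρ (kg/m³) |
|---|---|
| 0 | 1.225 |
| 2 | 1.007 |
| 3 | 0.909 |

V_stall = 46 m/s

At 2 km, from the table: ρ = 1.007 kg/m³.
Stall occurs when L = W at CL,max. W = mg = 96.9 × 9.81 = 950.6 N.
From L = ½ρV²S·CL,max = W: V_stall = √(2W/(ρSCL,max)) = √(2·950.6/(1.007·0.693·1.29))
V_stall = √2112 = 46 m/s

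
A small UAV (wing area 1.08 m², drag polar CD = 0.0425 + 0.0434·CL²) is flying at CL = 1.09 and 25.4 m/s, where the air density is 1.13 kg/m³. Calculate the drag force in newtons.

D = 37 N

CD = 0.0425 + 0.0434 × 1.09² = 0.09406
D = ½ρv²S·CD = ½ × 1.13 × 25.4² × 1.08 × 0.09406 = 37 N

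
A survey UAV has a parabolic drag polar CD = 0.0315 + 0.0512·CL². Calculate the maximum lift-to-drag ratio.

(L/D)max = 12.5

For CD = CD0 + K·CL², (L/D)max occurs at CL* = √(CD0/K) and equals 1/(2√(K·CD0)).
(L/D)max = 1/(2√(0.0512 × 0.0315)) = 1/(2 × 0.04016) = 12.5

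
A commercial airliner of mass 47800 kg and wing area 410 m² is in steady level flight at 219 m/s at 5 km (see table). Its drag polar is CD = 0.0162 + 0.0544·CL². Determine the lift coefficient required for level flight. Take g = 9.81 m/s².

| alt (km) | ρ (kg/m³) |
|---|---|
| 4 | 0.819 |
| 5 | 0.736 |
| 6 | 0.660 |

CL = 0.0648

At 5 km, from the table: ρ = 0.736 kg/m³.
Weight W = mg = 47800 × 9.81 = 4.6892×10^5 N; in level flight L = W.
Dynamic pressure q = 0.5 × 0.736 × 219² = 17650 Pa.
CL = W/(q·S) = 4.6892×10^5 / (17650 × 410) = 0.0648.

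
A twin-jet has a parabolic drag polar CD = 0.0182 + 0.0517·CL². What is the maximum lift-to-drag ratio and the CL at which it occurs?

(L/D)max = 16.3, at CL = 0.593

For CD = CD0 + K·CL², (L/D)max occurs at CL* = √(CD0/K) and equals 1/(2√(K·CD0)).
(L/D)max = 1/(2√(0.0517 × 0.0182)) = 1/(2 × 0.03067) = 16.3
CL* = √(0.0182/0.0517) = 0.593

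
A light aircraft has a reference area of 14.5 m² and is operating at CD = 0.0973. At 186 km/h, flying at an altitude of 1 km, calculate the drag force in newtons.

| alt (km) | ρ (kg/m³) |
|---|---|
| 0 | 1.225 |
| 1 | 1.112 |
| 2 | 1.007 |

At 1 km, from the table: ρ = 1.112 kg/m³.
Convert speed: v = 186 km/h ÷ 3.6 = 51.67 m/s.
D = ½ρv²S·CD = ½ × 1.112 × 51.67² × 14.5 × 0.0973 = 2090 N

D = 2090 N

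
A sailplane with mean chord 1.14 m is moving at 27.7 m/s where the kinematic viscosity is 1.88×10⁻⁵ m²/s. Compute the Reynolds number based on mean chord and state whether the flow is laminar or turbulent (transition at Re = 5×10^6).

Re = v·c/ν = 27.7 × 1.14 / (1.88×10⁻⁵) = 1.68×10^6
Since 1.68×10^6 < 5×10^6, the flow is laminar.

Re = 1.68×10^6 (laminar)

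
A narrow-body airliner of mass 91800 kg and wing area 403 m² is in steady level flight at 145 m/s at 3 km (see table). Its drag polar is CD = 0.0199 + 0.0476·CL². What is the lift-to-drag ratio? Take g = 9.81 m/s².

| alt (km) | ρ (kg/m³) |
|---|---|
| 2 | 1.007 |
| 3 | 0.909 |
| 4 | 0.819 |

L/D = 10.4

At 3 km, from the table: ρ = 0.909 kg/m³.
Weight W = mg = 91800 × 9.81 = 9.0056×10^5 N; in level flight L = W.
q = ½ρv² = ½ × 0.909 × 145² = 9556 Pa.
Required CL = L/(qS) = 9.0056×10^5/(9556·403) = 0.2338.
CD = 0.0199 + 0.0476 × 0.2338² = 0.0225.
L/D = CL/CD = 0.2338 / 0.0225 = 10.4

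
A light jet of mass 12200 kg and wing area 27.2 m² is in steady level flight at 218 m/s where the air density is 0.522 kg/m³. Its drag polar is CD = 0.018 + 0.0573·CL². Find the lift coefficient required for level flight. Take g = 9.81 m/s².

CL = 0.355

Weight W = mg = 12200 × 9.81 = 1.1968×10^5 N; in level flight L = W.
Dynamic pressure q = 0.5 × 0.522 × 218² = 12400 Pa.
Required CL = L/(qS) = 1.1968×10^5/(12400·27.2) = 0.3547.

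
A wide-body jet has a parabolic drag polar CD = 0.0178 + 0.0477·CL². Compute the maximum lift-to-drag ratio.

For CD = CD0 + K·CL², (L/D)max occurs at CL* = √(CD0/K) and equals 1/(2√(K·CD0)).
(L/D)max = 1/(2√(0.0477 × 0.0178)) = 1/(2 × 0.02914) = 17.2

(L/D)max = 17.2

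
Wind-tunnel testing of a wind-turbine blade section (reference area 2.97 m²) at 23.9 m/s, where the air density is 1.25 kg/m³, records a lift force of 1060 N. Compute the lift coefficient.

From L = ½ρv²S·CL, rearranging gives CL = 2L/(ρv²S).
CL = 2 × 1060 / (1.25 × 23.9² × 2.97) = 1

CL = 1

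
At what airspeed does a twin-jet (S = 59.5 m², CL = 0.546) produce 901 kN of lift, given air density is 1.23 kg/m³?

L = ½ρv²S·CL ⇒ v = √(2L/(ρ·S·CL))
v = √(2 × 9.01×10^5 / (1.23 × 59.5 × 0.546)) = √45100 = 212 m/s

v = 212 m/s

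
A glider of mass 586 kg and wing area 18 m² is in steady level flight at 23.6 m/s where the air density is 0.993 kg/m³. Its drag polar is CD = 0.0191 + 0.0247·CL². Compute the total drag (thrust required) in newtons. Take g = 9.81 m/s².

D = 259 N

Level flight ⇒ L = W = m·g = 586 × 9.81 = 5748.7 N.
Dynamic pressure q = 0.5 × 0.993 × 23.6² = 276.5 Pa.
CL = 2W/(ρv²S) = 2×5748.7/(0.993×23.6²×18) = 1.155.
CD = 0.0191 + 0.0247 × 1.155² = 0.05205.
D = q·S·CD = 276.5 × 18 × 0.05205 = 259.1 N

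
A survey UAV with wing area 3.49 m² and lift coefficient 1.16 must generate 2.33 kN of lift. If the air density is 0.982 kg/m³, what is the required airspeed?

L = ½ρv²S·CL ⇒ v = √(2L/(ρ·S·CL))
v = √(2 × 2330 / (0.982 × 3.49 × 1.16)) = √1172 = 34.2 m/s

v = 34.2 m/s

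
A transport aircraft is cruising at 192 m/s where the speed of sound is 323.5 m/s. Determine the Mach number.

M = v/a = 192 / 323.5 = 0.594

M = 0.594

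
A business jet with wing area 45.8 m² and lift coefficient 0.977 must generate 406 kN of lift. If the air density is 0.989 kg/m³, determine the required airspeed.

L = ½ρv²S·CL ⇒ v = √(2L/(ρ·S·CL))
v = √(2 × 4.06×10^5 / (0.989 × 45.8 × 0.977)) = √18350 = 135 m/s

v = 135 m/s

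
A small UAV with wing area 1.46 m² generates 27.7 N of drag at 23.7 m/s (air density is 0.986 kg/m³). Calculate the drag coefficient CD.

From D = ½ρv²S·CD, rearranging gives CD = 2D/(ρv²S).
CD = 2 × 27.7 / (0.986 × 23.7² × 1.46) = 0.0685

CD = 0.0685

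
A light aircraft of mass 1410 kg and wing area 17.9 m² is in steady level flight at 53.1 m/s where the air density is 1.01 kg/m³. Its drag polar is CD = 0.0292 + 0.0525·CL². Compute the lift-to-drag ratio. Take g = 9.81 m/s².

Level flight ⇒ L = W = m·g = 1410 × 9.81 = 13832 N.
q = ½ρv² = ½ × 1.01 × 53.1² = 1424 Pa.
CL = 2W/(ρv²S) = 2×13832/(1.01×53.1²×17.9) = 0.5427.
CD = 0.0292 + 0.0525 × 0.5427² = 0.04466.
L/D = CL/CD = 0.5427 / 0.04466 = 12.2

L/D = 12.2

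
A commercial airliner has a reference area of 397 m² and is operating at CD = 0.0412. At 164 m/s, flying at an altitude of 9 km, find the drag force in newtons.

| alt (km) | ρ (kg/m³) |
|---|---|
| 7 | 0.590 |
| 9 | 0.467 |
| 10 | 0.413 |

At 9 km, from the table: ρ = 0.467 kg/m³.
Dynamic pressure q = ½ρv² = ½ × 0.467 × 164² = 6280 Pa.
D = q·S·CD = 6280 × 397 × 0.0412 = 1.03×10^5 N ≈ 103 kN

D = 1.03×10^5 N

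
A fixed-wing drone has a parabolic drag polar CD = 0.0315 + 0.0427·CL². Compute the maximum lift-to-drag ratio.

(L/D)max = 13.6

For CD = CD0 + K·CL², (L/D)max occurs at CL* = √(CD0/K) and equals 1/(2√(K·CD0)).
(L/D)max = 1/(2√(0.0427 × 0.0315)) = 1/(2 × 0.03667) = 13.6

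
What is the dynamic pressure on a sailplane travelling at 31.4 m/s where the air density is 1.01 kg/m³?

q = 498 Pa

q = ½ρv² = ½ × 1.01 × 31.4² = 498 Pa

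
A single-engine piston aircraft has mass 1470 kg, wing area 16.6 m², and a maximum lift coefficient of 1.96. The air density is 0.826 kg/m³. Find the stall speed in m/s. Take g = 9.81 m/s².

V_stall = 32.8 m/s

Stall occurs when L = W at CL,max. W = mg = 1470 × 9.81 = 14420 N.
V_stall = √(2W/(ρ·S·CL,max)) = √(2 × 14420 / (0.826 × 16.6 × 1.96))
V_stall = √1073 = 32.8 m/s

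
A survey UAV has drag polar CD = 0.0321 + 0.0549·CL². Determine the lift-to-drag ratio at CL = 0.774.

L/D = 11.9

CD = 0.0321 + 0.0549 × 0.774² = 0.06499
L/D = CL/CD = 0.774 / 0.06499 = 11.9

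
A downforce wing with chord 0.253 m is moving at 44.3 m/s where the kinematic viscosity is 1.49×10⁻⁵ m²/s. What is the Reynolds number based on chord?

Re = 7.52×10^5

Re = v·c/ν = 44.3 × 0.253 / (1.49×10⁻⁵) = 7.52×10^5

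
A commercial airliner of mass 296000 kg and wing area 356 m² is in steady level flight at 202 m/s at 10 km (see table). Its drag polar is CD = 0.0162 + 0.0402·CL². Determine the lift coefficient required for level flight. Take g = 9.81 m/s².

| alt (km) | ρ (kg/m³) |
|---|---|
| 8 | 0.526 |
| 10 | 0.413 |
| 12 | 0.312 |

At 10 km, from the table: ρ = 0.413 kg/m³.
Weight W = mg = 296000 × 9.81 = 2.9038×10^6 N; in level flight L = W.
q = ½ρv² = ½ × 0.413 × 202² = 8426 Pa.
CL = 2W/(ρv²S) = 2×2.9038×10^6/(0.413×202²×356) = 0.968.

CL = 0.968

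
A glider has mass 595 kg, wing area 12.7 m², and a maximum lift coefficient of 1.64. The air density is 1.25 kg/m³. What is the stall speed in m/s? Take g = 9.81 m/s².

V_stall = 21.2 m/s

At stall, lift equals weight: L = W = m·g = 595 × 9.81 = 5837 N.
V_stall = √(2W/(ρ·S·CL,max)) = √(2 × 5837 / (1.25 × 12.7 × 1.64))
V_stall = √448.4 = 21.2 m/s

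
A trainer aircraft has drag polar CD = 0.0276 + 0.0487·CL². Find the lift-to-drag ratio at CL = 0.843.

CD = 0.0276 + 0.0487 × 0.843² = 0.06221
L/D = CL/CD = 0.843 / 0.06221 = 13.6

L/D = 13.6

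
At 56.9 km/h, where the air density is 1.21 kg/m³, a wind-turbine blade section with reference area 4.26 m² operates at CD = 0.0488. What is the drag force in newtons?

D = 31.4 N

Convert speed: v = 56.9 km/h ÷ 3.6 = 15.81 m/s.
Dynamic pressure q = ½ρv² = ½ × 1.21 × 15.81² = 151.1 Pa.
D = q·S·CD = 151.1 × 4.26 × 0.0488 = 31.4 N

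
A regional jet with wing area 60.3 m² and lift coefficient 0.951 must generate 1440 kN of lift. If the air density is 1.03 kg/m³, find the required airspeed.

L = ½ρv²S·CL ⇒ v = √(2L/(ρ·S·CL))
v = √(2 × 1.44×10^6 / (1.03 × 60.3 × 0.951)) = √48760 = 221 m/s

v = 221 m/s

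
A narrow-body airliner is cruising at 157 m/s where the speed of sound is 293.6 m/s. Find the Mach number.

M = 0.535

M = v/a = 157 / 293.6 = 0.535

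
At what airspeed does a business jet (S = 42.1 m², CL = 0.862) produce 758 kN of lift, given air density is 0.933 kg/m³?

v = 212 m/s

L = ½ρv²S·CL ⇒ v = √(2L/(ρ·S·CL))
v = √(2 × 7.58×10^5 / (0.933 × 42.1 × 0.862)) = √44770 = 212 m/s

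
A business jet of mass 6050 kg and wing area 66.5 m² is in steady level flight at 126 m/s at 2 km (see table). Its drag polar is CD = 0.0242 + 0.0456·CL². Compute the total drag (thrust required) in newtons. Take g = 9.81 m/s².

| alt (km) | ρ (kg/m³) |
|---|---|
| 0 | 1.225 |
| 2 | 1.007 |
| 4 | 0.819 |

At 2 km, from the table: ρ = 1.007 kg/m³.
In steady level flight, lift balances weight: W = mg = 6050 × 9.81 = 59350 N.
Dynamic pressure q = 0.5 × 1.007 × 126² = 7994 Pa.
Required CL = L/(qS) = 59350/(7994·66.5) = 0.1117.
CD = 0.0242 + 0.0456 × 0.1117² = 0.02477.
D = q·S·CD = 7994 × 66.5 × 0.02477 = 13170 N

D = 13200 N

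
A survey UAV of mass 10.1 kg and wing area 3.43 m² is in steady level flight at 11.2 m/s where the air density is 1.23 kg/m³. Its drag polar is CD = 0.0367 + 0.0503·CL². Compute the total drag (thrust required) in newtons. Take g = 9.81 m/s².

In steady level flight, lift balances weight: W = mg = 10.1 × 9.81 = 99.081 N.
q = ½ρv² = ½ × 1.23 × 11.2² = 77.15 Pa.
Required CL = L/(qS) = 99.081/(77.15·3.43) = 0.3744.
CD = 0.0367 + 0.0503 × 0.3744² = 0.04375.
D = q·S·CD = 77.15 × 3.43 × 0.04375 = 11.58 N

D = 11.6 N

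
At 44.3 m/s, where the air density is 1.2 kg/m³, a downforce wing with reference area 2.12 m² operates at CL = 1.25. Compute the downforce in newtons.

L = ½ρv²S·CL = ½ × 1.2 × 44.3² × 2.12 × 1.25 = 3120 N

L = 3120 N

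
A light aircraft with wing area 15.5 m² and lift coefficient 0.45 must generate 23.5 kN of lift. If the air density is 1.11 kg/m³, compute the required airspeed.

v = 77.9 m/s

L = ½ρv²S·CL ⇒ v = √(2L/(ρ·S·CL))
v = √(2 × 23500 / (1.11 × 15.5 × 0.45)) = √6071 = 77.9 m/s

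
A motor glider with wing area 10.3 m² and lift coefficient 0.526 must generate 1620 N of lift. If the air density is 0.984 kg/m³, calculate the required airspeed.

L = ½ρv²S·CL ⇒ v = √(2L/(ρ·S·CL))
v = √(2 × 1620 / (0.984 × 10.3 × 0.526)) = √607.8 = 24.7 m/s

v = 24.7 m/s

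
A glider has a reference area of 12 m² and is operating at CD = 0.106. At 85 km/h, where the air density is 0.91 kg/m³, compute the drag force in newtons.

D = 323 N

Convert speed: v = 85 km/h ÷ 3.6 = 23.61 m/s.
D = ½ρv²S·CD = ½ × 0.91 × 23.61² × 12 × 0.106 = 323 N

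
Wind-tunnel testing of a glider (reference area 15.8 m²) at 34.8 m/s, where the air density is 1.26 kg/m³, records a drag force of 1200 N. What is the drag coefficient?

From D = ½ρv²S·CD, rearranging gives CD = 2D/(ρv²S).
CD = 2 × 1200 / (1.26 × 34.8² × 15.8) = 0.0995

CD = 0.0995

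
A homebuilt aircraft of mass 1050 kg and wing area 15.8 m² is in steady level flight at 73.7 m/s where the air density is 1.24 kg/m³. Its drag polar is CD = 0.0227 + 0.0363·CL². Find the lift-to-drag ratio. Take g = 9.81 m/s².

L/D = 8.05

Weight W = mg = 1050 × 9.81 = 10300 N; in level flight L = W.
q = ½ρv² = ½ × 1.24 × 73.7² = 3368 Pa.
Required CL = L/(qS) = 10300/(3368·15.8) = 0.1936.
CD = 0.0227 + 0.0363 × 0.1936² = 0.02406.
L/D = CL/CD = 0.1936 / 0.02406 = 8.05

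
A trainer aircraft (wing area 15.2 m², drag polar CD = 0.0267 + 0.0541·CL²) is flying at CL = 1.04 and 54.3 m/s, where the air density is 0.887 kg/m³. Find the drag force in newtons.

CD = 0.0267 + 0.0541 × 1.04² = 0.08521
D = ½ρv²S·CD = ½ × 0.887 × 54.3² × 15.2 × 0.08521 = 1690 N

D = 1690 N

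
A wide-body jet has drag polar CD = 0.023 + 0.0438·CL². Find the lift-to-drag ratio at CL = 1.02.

L/D = 14.9

CD = 0.023 + 0.0438 × 1.02² = 0.06857
L/D = CL/CD = 1.02 / 0.06857 = 14.9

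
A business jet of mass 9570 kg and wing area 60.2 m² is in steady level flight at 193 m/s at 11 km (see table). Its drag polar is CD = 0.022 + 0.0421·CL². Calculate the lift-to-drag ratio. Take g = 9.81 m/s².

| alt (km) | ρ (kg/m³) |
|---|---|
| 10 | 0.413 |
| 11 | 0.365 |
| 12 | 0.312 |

L/D = 9.47

At 11 km, from the table: ρ = 0.365 kg/m³.
Weight W = mg = 9570 × 9.81 = 93882 N; in level flight L = W.
Dynamic pressure q = 0.5 × 0.365 × 193² = 6798 Pa.
Required CL = L/(qS) = 93882/(6798·60.2) = 0.2294.
CD = 0.022 + 0.0421 × 0.2294² = 0.02422.
L/D = CL/CD = 0.2294 / 0.02422 = 9.47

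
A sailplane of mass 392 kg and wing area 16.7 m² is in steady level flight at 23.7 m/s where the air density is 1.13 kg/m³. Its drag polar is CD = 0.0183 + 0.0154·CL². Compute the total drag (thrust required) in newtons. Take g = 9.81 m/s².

Weight W = mg = 392 × 9.81 = 3845.5 N; in level flight L = W.
Dynamic pressure q = 0.5 × 1.13 × 23.7² = 317.4 Pa.
CL = W/(q·S) = 3845.5 / (317.4 × 16.7) = 0.7256.
CD = 0.0183 + 0.0154 × 0.7256² = 0.02641.
D = q·S·CD = 317.4 × 16.7 × 0.02641 = 140 N

D = 140 N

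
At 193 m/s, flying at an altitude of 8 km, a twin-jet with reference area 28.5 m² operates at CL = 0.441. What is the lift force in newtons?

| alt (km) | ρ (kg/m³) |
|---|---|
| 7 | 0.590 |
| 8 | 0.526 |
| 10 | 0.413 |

L = 1.23×10^5 N

At 8 km, from the table: ρ = 0.526 kg/m³.
L = ½ρv²S·CL = ½ × 0.526 × 193² × 28.5 × 0.441 = 1.23×10^5 N ≈ 123 kN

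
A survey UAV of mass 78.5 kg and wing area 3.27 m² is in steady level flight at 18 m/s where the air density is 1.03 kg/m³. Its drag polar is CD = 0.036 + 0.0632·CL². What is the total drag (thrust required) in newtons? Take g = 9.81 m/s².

In steady level flight, lift balances weight: W = mg = 78.5 × 9.81 = 770.09 N.
q = ½ρv² = ½ × 1.03 × 18² = 166.9 Pa.
CL = W/(q·S) = 770.09 / (166.9 × 3.27) = 1.411.
CD = 0.036 + 0.0632 × 1.411² = 0.1619.
D = q·S·CD = 166.9 × 3.27 × 0.1619 = 88.33 N

D = 88.3 N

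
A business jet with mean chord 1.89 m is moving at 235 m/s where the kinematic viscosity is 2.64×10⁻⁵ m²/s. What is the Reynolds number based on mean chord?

Re = 1.68×10^7

Re = v·c/ν = 235 × 1.89 / (2.64×10⁻⁵) = 1.68×10^7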